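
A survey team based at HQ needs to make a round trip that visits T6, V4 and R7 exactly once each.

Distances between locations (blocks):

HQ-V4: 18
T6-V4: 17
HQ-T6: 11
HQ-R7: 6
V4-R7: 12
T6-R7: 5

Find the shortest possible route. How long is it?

Shortest round trip = 46 blocks.

With 3 stops there are 3!/2 = 3 distinct round trips (a route and its reverse cost the same).
HQ-T6-V4-R7-HQ: 11+17+12+6 = 46
HQ-T6-R7-V4-HQ: 11+5+12+18 = 46
HQ-V4-T6-R7-HQ: 18+17+5+6 = 46
The minimum is 46.
One optimal route: HQ → T6 → V4 → R7 → HQ (or its reverse).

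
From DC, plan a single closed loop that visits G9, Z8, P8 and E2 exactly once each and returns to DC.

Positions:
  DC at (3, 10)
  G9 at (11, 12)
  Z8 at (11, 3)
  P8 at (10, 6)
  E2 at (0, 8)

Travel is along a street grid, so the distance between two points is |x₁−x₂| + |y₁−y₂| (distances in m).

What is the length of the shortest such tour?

With 4 stops there are 4!/2 = 12 distinct round trips (a route and its reverse cost the same).
DC → G9 → Z8 → P8 → E2 → DC: 10+9+4+12+5 = 40
DC → G9 → Z8 → E2 → P8 → DC: 10+9+16+12+11 = 58
DC → G9 → P8 → Z8 → E2 → DC: 10+7+4+16+5 = 42
DC → G9 → P8 → E2 → Z8 → DC: 10+7+12+16+15 = 60
DC → G9 → E2 → Z8 → P8 → DC: 10+15+16+4+11 = 56
DC → G9 → E2 → P8 → Z8 → DC: 10+15+12+4+15 = 56
DC → Z8 → G9 → P8 → E2 → DC: 15+9+7+12+5 = 48
DC → Z8 → G9 → E2 → P8 → DC: 15+9+15+12+11 = 62
DC → Z8 → P8 → G9 → E2 → DC: 15+4+7+15+5 = 46
DC → Z8 → E2 → G9 → P8 → DC: 15+16+15+7+11 = 64
DC → P8 → G9 → Z8 → E2 → DC: 11+7+9+16+5 = 48
DC → P8 → Z8 → G9 → E2 → DC: 11+4+9+15+5 = 44
The minimum is 40.
One optimal route: DC → G9 → Z8 → P8 → E2 → DC (or its reverse).

Minimum total distance: 40 m.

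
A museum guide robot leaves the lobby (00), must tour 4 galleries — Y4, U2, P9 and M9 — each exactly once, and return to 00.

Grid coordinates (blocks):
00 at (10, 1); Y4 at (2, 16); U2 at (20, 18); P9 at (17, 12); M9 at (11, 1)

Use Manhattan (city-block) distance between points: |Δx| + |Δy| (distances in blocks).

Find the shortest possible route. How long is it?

70 blocks — the shortest possible round trip.

00 → Y4 → U2 → P9 → M9 → 00: 23+20+9+17+1 = 70
00 → Y4 → U2 → M9 → P9 → 00: 23+20+26+17+18 = 104
00 → Y4 → P9 → U2 → M9 → 00: 23+19+9+26+1 = 78
00 → Y4 → P9 → M9 → U2 → 00: 23+19+17+26+27 = 112
00 → Y4 → M9 → U2 → P9 → 00: 23+24+26+9+18 = 100
00 → Y4 → M9 → P9 → U2 → 00: 23+24+17+9+27 = 100
00 → U2 → Y4 → P9 → M9 → 00: 27+20+19+17+1 = 84
00 → U2 → Y4 → M9 → P9 → 00: 27+20+24+17+18 = 106
00 → U2 → P9 → Y4 → M9 → 00: 27+9+19+24+1 = 80
00 → U2 → M9 → Y4 → P9 → 00: 27+26+24+19+18 = 114
00 → P9 → Y4 → U2 → M9 → 00: 18+19+20+26+1 = 84
00 → P9 → U2 → Y4 → M9 → 00: 18+9+20+24+1 = 72
The minimum is 70.
One optimal route: 00 → Y4 → U2 → P9 → M9 → 00 (or its reverse).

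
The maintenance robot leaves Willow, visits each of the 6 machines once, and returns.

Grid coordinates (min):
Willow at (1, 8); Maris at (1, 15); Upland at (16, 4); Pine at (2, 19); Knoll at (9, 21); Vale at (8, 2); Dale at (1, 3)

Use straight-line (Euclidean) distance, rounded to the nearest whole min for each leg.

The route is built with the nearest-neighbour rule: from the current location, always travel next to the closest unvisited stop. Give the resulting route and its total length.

56 min along Willow → Dale → Vale → Upland → Knoll → Pine → Maris → Willow.

From Willow: distances to unvisited — Dale=5, Maris=7, Vale=9, Pine=11, Knoll=15, Upland=16. Nearest is Dale (5).
From Dale: distances to unvisited — Vale=7, Maris=12, Upland=15, Pine=16, Knoll=20. Nearest is Vale (7).
From Vale: distances to unvisited — Upland=8, Maris=15, Pine=18, Knoll=19. Nearest is Upland (8).
From Upland: distances to unvisited — Knoll=18, Maris=19, Pine=21. Nearest is Knoll (18).
From Knoll: distances to unvisited — Pine=7, Maris=10. Nearest is Pine (7).
From Pine: distances to unvisited — Maris=4. Nearest is Maris (4).
Return Maris→Willow: 7.
Total = 5 + 7 + 8 + 18 + 7 + 4 + 7 = 56.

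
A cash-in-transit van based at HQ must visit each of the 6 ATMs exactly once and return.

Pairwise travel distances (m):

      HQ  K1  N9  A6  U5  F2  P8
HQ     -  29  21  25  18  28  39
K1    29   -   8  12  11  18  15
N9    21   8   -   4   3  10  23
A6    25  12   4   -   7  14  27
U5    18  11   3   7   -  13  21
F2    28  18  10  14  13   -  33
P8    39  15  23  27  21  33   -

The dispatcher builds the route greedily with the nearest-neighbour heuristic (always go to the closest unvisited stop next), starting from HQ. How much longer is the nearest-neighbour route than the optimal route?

From HQ: U5=18, N9=21, A6=25, F2=28, K1=29, P8=39 → choose U5 (18).
From U5: N9=3, A6=7, K1=11, F2=13, P8=21 → choose N9 (3).
From N9: A6=4, K1=8, F2=10, P8=23 → choose A6 (4).
From A6: K1=12, F2=14, P8=27 → choose K1 (12).
From K1: P8=15, F2=18 → choose P8 (15).
From P8: F2=33 → choose F2 (33).
NN route HQ → U5 → N9 → A6 → K1 → P8 → F2 → HQ costs 113.
Optimal: HQ → U5 → P8 → K1 → N9 → A6 → F2 → HQ costs 108 (by enumerating all 360 distinct tours).
Excess = 113 − 108 = 5.

Excess over optimum: 5 m.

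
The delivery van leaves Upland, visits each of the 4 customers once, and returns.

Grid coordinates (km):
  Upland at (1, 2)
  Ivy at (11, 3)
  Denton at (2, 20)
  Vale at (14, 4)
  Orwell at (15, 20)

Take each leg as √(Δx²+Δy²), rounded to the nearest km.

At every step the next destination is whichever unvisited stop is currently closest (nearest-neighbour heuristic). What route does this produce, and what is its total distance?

Nearest-neighbour total = 60 km; route Upland → Ivy → Vale → Orwell → Denton → Upland.

Upland → [Ivy:10 / Vale:13 / Denton:18 / Orwell:23] → Ivy (10)
Ivy → [Vale:3 / Orwell:17 / Denton:19] → Vale (3)
Vale → [Orwell:16 / Denton:20] → Orwell (16)
Orwell → [Denton:13] → Denton (13)
Return Denton→Upland: 18.
Total = 10 + 3 + 16 + 13 + 18 = 60.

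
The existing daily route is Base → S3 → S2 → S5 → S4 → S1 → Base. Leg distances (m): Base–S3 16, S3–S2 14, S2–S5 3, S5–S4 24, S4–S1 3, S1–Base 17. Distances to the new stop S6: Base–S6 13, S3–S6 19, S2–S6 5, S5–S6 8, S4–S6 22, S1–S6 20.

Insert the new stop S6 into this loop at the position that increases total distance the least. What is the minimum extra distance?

Insertion cost between consecutive stops i–j is d(i,S6) + d(S6,j) − d(i,j):
  between Base and S3: 13 + 19 − 16 = 16
  between S3 and S2: 19 + 5 − 14 = 10
  between S2 and S5: 5 + 8 − 3 = 10
  between S5 and S4: 8 + 22 − 24 = 6
  between S4 and S1: 22 + 20 − 3 = 39
  between S1 and Base: 20 + 13 − 17 = 16
Cheapest insertion is between S5 and S4, adding 6.
New total = 77 + 6 = 83.

+6 m — insert S6 between S5 and S4.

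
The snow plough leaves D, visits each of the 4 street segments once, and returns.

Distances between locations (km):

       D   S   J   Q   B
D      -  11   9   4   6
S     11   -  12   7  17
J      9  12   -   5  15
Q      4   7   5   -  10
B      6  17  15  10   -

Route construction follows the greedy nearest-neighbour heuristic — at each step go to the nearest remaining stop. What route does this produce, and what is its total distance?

D → [Q:4 / B:6 / J:9 / S:11] → Q (4)
Q → [J:5 / S:7 / B:10] → J (5)
J → [S:12 / B:15] → S (12)
S → [B:17] → B (17)
Return B→D: 6.
Total = 4 + 5 + 12 + 17 + 6 = 44.

Total distance 44 km via the nearest-neighbour route D → Q → J → S → B → D.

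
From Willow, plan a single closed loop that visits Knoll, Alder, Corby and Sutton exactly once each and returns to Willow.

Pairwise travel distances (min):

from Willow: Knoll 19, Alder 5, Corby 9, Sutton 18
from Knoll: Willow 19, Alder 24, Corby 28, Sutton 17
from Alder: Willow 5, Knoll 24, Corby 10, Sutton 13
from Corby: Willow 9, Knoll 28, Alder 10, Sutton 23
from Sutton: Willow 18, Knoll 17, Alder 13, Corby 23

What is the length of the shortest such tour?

Shortest round trip = 68 min.

Willow-Knoll-Alder-Corby-Sutton-Willow: 19+24+10+23+18 = 94
Willow-Knoll-Alder-Sutton-Corby-Willow: 19+24+13+23+9 = 88
Willow-Knoll-Corby-Alder-Sutton-Willow: 19+28+10+13+18 = 88
Willow-Knoll-Corby-Sutton-Alder-Willow: 19+28+23+13+5 = 88
Willow-Knoll-Sutton-Alder-Corby-Willow: 19+17+13+10+9 = 68
Willow-Knoll-Sutton-Corby-Alder-Willow: 19+17+23+10+5 = 74
Willow-Alder-Knoll-Corby-Sutton-Willow: 5+24+28+23+18 = 98
Willow-Alder-Knoll-Sutton-Corby-Willow: 5+24+17+23+9 = 78
Willow-Alder-Corby-Knoll-Sutton-Willow: 5+10+28+17+18 = 78
Willow-Alder-Sutton-Knoll-Corby-Willow: 5+13+17+28+9 = 72
Willow-Corby-Knoll-Alder-Sutton-Willow: 9+28+24+13+18 = 92
Willow-Corby-Alder-Knoll-Sutton-Willow: 9+10+24+17+18 = 78
The minimum is 68.
One optimal route: Willow → Knoll → Sutton → Alder → Corby → Willow (or its reverse).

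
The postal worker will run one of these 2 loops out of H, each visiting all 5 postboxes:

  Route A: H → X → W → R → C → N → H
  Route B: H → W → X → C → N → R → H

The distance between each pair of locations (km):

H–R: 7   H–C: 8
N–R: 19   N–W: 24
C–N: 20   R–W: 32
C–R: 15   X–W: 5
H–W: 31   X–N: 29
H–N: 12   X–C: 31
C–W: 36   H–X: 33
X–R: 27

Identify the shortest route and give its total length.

Route A: 33 + 5 + 32 + 15 + 20 + 12 = 117
Route B: 31 + 5 + 31 + 20 + 19 + 7 = 113

Shortest is Route B, total 113 km.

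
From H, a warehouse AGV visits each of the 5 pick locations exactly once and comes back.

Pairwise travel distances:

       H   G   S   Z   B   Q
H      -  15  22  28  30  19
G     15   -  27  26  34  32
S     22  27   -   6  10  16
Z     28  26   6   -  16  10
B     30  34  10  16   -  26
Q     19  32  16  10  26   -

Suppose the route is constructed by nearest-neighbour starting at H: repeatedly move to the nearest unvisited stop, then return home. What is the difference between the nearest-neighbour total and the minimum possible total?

From H: G=15, Q=19, S=22, Z=28, B=30 → choose G (15).
From G: Z=26, S=27, Q=32, B=34 → choose Z (26).
From Z: S=6, Q=10, B=16 → choose S (6).
From S: B=10, Q=16 → choose B (10).
From B: Q=26 → choose Q (26).
NN route H → G → Z → S → B → Q → H costs 102.
Optimal: H → G → B → S → Z → Q → H costs 94 (by enumerating all 60 distinct tours).
Excess = 102 − 94 = 8.

8 longer than the optimal tour.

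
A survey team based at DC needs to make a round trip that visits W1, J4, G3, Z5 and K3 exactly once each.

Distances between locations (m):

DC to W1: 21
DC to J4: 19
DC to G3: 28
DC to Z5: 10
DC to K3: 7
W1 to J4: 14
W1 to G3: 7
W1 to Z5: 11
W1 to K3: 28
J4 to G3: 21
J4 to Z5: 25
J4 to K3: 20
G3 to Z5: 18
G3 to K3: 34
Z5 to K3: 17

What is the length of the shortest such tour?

Shortest round trip = 76 m.

With 5 stops there are 5!/2 = 60 distinct round trips (a route and its reverse cost the same).
DC-W1-J4-G3-Z5-K3-DC: 21+14+21+18+17+7 = 98
DC-W1-J4-G3-K3-Z5-DC: 21+14+21+34+17+10 = 117
DC-W1-J4-Z5-G3-K3-DC: 21+14+25+18+34+7 = 119
DC-W1-J4-Z5-K3-G3-DC: 21+14+25+17+34+28 = 139
DC-W1-J4-K3-G3-Z5-DC: 21+14+20+34+18+10 = 117
DC-W1-J4-K3-Z5-G3-DC: 21+14+20+17+18+28 = 118
DC-W1-G3-J4-Z5-K3-DC: 21+7+21+25+17+7 = 98
DC-W1-G3-J4-K3-Z5-DC: 21+7+21+20+17+10 = 96
DC-W1-G3-Z5-J4-K3-DC: 21+7+18+25+20+7 = 98
DC-W1-G3-Z5-K3-J4-DC: 21+7+18+17+20+19 = 102
DC-W1-G3-K3-J4-Z5-DC: 21+7+34+20+25+10 = 117
DC-W1-G3-K3-Z5-J4-DC: 21+7+34+17+25+19 = 123
DC-W1-Z5-J4-G3-K3-DC: 21+11+25+21+34+7 = 119
DC-W1-Z5-J4-K3-G3-DC: 21+11+25+20+34+28 = 139
… (46 more)
DC-Z5-W1-G3-J4-K3-DC: 10+11+7+21+20+7 = 76  ← best
The minimum is 76.
One optimal route: DC → Z5 → W1 → G3 → J4 → K3 → DC (or its reverse).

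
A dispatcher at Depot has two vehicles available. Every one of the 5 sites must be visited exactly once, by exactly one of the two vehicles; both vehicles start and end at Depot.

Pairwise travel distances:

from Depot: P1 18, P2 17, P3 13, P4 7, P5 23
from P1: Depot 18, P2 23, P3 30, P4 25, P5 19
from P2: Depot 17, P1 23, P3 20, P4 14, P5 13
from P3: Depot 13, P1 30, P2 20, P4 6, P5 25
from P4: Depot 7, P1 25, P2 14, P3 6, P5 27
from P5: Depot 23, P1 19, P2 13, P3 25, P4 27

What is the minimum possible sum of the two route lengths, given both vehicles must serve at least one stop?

Try each way of splitting the stops between the two vehicles (each non-empty) and, for each split, find the best tour for each vehicle:
  {P1} + {P2, P3, P4, P5}: 36 + 68 = 104
  {P2} + {P1, P3, P4, P5}: 34 + 75 = 109
  {P1, P2} + {P3, P4, P5}: 58 + 61 = 119
  {P3} + {P1, P2, P4, P5}: 26 + 71 = 97
  {P1, P3} + {P2, P4, P5}: 61 + 57 = 118
  {P2, P3} + {P1, P4, P5}: 50 + 71 = 121
  … (15 splits in total)
  {P3, P4} + {P1, P2, P5}: 26 + 67 = 93  ← best
Best: vehicle 1 Depot → P3 → P4 → Depot = 26; vehicle 2 Depot → P1 → P5 → P2 → Depot = 67; combined 93.

93 — the smallest possible combined total.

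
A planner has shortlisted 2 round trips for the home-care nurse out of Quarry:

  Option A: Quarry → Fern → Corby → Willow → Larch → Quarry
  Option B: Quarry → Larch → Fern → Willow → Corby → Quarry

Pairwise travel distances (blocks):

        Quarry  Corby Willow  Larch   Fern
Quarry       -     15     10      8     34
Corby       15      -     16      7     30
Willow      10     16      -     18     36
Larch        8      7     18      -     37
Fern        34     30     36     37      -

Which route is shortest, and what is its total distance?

Option A: 34 + 30 + 16 + 18 + 8 = 106
Option B: 8 + 37 + 36 + 16 + 15 = 112

106 blocks — Option A is the shortest.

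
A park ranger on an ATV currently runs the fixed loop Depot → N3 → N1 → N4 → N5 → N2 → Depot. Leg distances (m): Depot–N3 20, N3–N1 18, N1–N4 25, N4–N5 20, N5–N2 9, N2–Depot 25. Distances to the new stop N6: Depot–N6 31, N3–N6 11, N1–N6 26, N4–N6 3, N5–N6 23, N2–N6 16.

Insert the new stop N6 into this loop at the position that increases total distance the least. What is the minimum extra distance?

Adding 4 m by placing N6 on the N1–N4 leg.

Insertion cost between consecutive stops i–j is d(i,N6) + d(N6,j) − d(i,j):
  between Depot and N3: 31 + 11 − 20 = 22
  between N3 and N1: 11 + 26 − 18 = 19
  between N1 and N4: 26 + 3 − 25 = 4
  between N4 and N5: 3 + 23 − 20 = 6
  between N5 and N2: 23 + 16 − 9 = 30
  between N2 and Depot: 16 + 31 − 25 = 22
Cheapest insertion is between N1 and N4, adding 4.
New total = 117 + 4 = 121.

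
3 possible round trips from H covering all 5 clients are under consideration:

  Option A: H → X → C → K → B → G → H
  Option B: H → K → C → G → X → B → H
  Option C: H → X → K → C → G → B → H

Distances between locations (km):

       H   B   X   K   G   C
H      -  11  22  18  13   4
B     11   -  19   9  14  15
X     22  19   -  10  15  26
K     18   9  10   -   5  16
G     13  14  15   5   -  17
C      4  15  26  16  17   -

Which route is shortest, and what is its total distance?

Shortest is Option C, total 90 km.

Option A: 22 + 26 + 16 + 9 + 14 + 13 = 100
Option B: 18 + 16 + 17 + 15 + 19 + 11 = 96
Option C: 22 + 10 + 16 + 17 + 14 + 11 = 90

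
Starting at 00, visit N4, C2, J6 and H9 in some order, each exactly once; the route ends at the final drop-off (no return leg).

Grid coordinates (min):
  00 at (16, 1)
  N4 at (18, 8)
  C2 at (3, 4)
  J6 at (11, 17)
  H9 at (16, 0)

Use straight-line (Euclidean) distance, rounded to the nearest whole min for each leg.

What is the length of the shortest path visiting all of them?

There are 4! = 24 possible orderings.
00→N4→C2→J6→H9: 7+16+15+18 = 56
00→N4→C2→H9→J6: 7+16+14+18 = 55
00→N4→J6→C2→H9: 7+11+15+14 = 47
00→N4→J6→H9→C2: 7+11+18+14 = 50
00→N4→H9→C2→J6: 7+8+14+15 = 44
00→N4→H9→J6→C2: 7+8+18+15 = 48
00→C2→N4→J6→H9: 13+16+11+18 = 58
00→C2→N4→H9→J6: 13+16+8+18 = 55
00→C2→J6→N4→H9: 13+15+11+8 = 47
00→C2→J6→H9→N4: 13+15+18+8 = 54
00→C2→H9→N4→J6: 13+14+8+11 = 46
00→C2→H9→J6→N4: 13+14+18+11 = 56
00→J6→N4→C2→H9: 17+11+16+14 = 58
00→J6→N4→H9→C2: 17+11+8+14 = 50
… (10 more)
00→H9→N4→J6→C2: 1+8+11+15 = 35  ← best
The minimum is 35.
One shortest path: 00 → H9 → N4 → J6 → C2.

35 min — the minimum one-way total.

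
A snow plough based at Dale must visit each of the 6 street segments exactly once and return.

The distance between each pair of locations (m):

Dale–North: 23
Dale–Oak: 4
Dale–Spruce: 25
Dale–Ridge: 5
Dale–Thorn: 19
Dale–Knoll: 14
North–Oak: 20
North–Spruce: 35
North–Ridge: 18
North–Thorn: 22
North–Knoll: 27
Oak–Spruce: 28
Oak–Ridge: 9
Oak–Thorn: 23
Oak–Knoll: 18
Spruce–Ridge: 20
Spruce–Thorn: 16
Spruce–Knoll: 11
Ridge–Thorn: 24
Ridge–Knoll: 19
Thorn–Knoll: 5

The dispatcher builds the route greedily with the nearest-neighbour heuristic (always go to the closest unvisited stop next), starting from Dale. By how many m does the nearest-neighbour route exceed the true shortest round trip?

From Dale: Oak=4, Ridge=5, Knoll=14, Thorn=19, North=23, Spruce=25 → choose Oak (4).
From Oak: Ridge=9, Knoll=18, North=20, Thorn=23, Spruce=28 → choose Ridge (9).
From Ridge: North=18, Knoll=19, Spruce=20, Thorn=24 → choose North (18).
From North: Thorn=22, Knoll=27, Spruce=35 → choose Thorn (22).
From Thorn: Knoll=5, Spruce=16 → choose Knoll (5).
From Knoll: Spruce=11 → choose Spruce (11).
NN route Dale → Oak → Ridge → North → Thorn → Knoll → Spruce → Dale costs 94.
Optimal: Dale → Oak → North → Thorn → Knoll → Spruce → Ridge → Dale costs 87 (by enumerating all 360 distinct tours).
Excess = 94 − 87 = 7.

7 m longer than the optimal tour.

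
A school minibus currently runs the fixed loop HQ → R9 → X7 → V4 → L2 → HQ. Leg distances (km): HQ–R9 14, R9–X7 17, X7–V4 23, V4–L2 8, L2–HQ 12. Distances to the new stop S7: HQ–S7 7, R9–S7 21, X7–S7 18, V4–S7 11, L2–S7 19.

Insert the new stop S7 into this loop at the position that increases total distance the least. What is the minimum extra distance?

Insertion cost between consecutive stops i–j is d(i,S7) + d(S7,j) − d(i,j):
  between HQ and R9: 7 + 21 − 14 = 14
  between R9 and X7: 21 + 18 − 17 = 22
  between X7 and V4: 18 + 11 − 23 = 6
  between V4 and L2: 11 + 19 − 8 = 22
  between L2 and HQ: 19 + 7 − 12 = 14
Cheapest insertion is between X7 and V4, adding 6.
New total = 74 + 6 = 80.

+6 km — insert S7 between X7 and V4.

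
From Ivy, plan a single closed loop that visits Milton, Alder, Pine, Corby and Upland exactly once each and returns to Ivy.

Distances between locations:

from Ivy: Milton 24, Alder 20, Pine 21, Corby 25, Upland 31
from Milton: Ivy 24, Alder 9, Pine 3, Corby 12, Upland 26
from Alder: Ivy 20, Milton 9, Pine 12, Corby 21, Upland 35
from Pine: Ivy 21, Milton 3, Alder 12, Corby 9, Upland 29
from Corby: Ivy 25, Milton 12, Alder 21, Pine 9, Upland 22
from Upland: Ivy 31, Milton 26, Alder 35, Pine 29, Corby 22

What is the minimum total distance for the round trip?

Minimum total distance: 94.

Ivy - Milton - Alder - Pine - Corby - Upland - Ivy: 24+9+12+9+22+31 = 107
Ivy - Milton - Alder - Pine - Upland - Corby - Ivy: 24+9+12+29+22+25 = 121
Ivy - Milton - Alder - Corby - Pine - Upland - Ivy: 24+9+21+9+29+31 = 123
Ivy - Milton - Alder - Corby - Upland - Pine - Ivy: 24+9+21+22+29+21 = 126
Ivy - Milton - Alder - Upland - Pine - Corby - Ivy: 24+9+35+29+9+25 = 131
Ivy - Milton - Alder - Upland - Corby - Pine - Ivy: 24+9+35+22+9+21 = 120
Ivy - Milton - Pine - Alder - Corby - Upland - Ivy: 24+3+12+21+22+31 = 113
Ivy - Milton - Pine - Alder - Upland - Corby - Ivy: 24+3+12+35+22+25 = 121
Ivy - Milton - Pine - Corby - Alder - Upland - Ivy: 24+3+9+21+35+31 = 123
Ivy - Milton - Pine - Corby - Upland - Alder - Ivy: 24+3+9+22+35+20 = 113
Ivy - Milton - Pine - Upland - Alder - Corby - Ivy: 24+3+29+35+21+25 = 137
Ivy - Milton - Pine - Upland - Corby - Alder - Ivy: 24+3+29+22+21+20 = 119
Ivy - Milton - Corby - Alder - Pine - Upland - Ivy: 24+12+21+12+29+31 = 129
Ivy - Milton - Corby - Alder - Upland - Pine - Ivy: 24+12+21+35+29+21 = 142
… (46 more)
Ivy - Alder - Milton - Pine - Corby - Upland - Ivy: 20+9+3+9+22+31 = 94  ← best
The minimum is 94.
One optimal route: Ivy → Alder → Milton → Pine → Corby → Upland → Ivy (or its reverse).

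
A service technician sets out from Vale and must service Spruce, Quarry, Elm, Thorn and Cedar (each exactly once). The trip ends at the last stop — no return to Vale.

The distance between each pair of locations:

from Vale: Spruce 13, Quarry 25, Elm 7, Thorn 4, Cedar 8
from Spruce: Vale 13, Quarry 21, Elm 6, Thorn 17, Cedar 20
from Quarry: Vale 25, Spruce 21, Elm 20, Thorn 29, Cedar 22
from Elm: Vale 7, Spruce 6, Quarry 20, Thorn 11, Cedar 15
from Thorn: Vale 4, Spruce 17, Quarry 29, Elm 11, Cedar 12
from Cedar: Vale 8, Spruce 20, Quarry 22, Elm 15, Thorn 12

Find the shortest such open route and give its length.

There are 5! = 120 possible orderings.
Vale → Spruce → Quarry → Elm → Thorn → Cedar: 13+21+20+11+12 = 77
Vale → Spruce → Quarry → Elm → Cedar → Thorn: 13+21+20+15+12 = 81
Vale → Spruce → Quarry → Thorn → Elm → Cedar: 13+21+29+11+15 = 89
Vale → Spruce → Quarry → Thorn → Cedar → Elm: 13+21+29+12+15 = 90
Vale → Spruce → Quarry → Cedar → Elm → Thorn: 13+21+22+15+11 = 82
Vale → Spruce → Quarry → Cedar → Thorn → Elm: 13+21+22+12+11 = 79
Vale → Spruce → Elm → Quarry → Thorn → Cedar: 13+6+20+29+12 = 80
Vale → Spruce → Elm → Quarry → Cedar → Thorn: 13+6+20+22+12 = 73
Vale → Spruce → Elm → Thorn → Quarry → Cedar: 13+6+11+29+22 = 81
Vale → Spruce → Elm → Thorn → Cedar → Quarry: 13+6+11+12+22 = 64
Vale → Spruce → Elm → Cedar → Quarry → Thorn: 13+6+15+22+29 = 85
Vale → Spruce → Elm → Cedar → Thorn → Quarry: 13+6+15+12+29 = 75
Vale → Spruce → Thorn → Quarry → Elm → Cedar: 13+17+29+20+15 = 94
Vale → Spruce → Thorn → Quarry → Cedar → Elm: 13+17+29+22+15 = 96
… (106 more)
Vale → Thorn → Cedar → Elm → Spruce → Quarry: 4+12+15+6+21 = 58  ← best
The minimum is 58.
One shortest path: Vale → Thorn → Cedar → Elm → Spruce → Quarry.

Minimum one-way distance = 58.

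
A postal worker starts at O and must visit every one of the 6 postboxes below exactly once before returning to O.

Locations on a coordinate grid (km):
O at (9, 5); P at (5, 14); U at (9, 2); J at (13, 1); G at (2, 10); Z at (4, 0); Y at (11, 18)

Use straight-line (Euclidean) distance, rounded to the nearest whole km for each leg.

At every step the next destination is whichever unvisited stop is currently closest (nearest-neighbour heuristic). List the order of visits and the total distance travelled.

From O: distances to unvisited — U=3, J=6, Z=7, G=9, P=10, Y=13. Nearest is U (3).
From U: distances to unvisited — J=4, Z=5, G=11, P=13, Y=16. Nearest is J (4).
From J: distances to unvisited — Z=9, G=14, P=15, Y=17. Nearest is Z (9).
From Z: distances to unvisited — G=10, P=14, Y=19. Nearest is G (10).
From G: distances to unvisited — P=5, Y=12. Nearest is P (5).
From P: distances to unvisited — Y=7. Nearest is Y (7).
Return Y→O: 13.
Total = 3 + 4 + 9 + 10 + 5 + 7 + 13 = 51.

Nearest-neighbour total = 51 km; route O → U → J → Z → G → P → Y → O.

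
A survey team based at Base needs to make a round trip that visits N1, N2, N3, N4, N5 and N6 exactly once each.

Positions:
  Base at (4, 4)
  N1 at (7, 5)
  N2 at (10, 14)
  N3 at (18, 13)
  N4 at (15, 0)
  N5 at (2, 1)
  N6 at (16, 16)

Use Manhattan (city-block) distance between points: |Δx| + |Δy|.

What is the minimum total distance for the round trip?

Base → N1 → N2 → N3 → N4 → N5 → N6 → Base: 4+12+9+16+14+29+24 = 108
Base → N1 → N2 → N3 → N4 → N6 → N5 → Base: 4+12+9+16+17+29+5 = 92
Base → N1 → N2 → N3 → N5 → N4 → N6 → Base: 4+12+9+28+14+17+24 = 108
Base → N1 → N2 → N3 → N5 → N6 → N4 → Base: 4+12+9+28+29+17+15 = 114
Base → N1 → N2 → N3 → N6 → N4 → N5 → Base: 4+12+9+5+17+14+5 = 66
Base → N1 → N2 → N3 → N6 → N5 → N4 → Base: 4+12+9+5+29+14+15 = 88
Base → N1 → N2 → N4 → N3 → N5 → N6 → Base: 4+12+19+16+28+29+24 = 132
Base → N1 → N2 → N4 → N3 → N6 → N5 → Base: 4+12+19+16+5+29+5 = 90
… (352 more)
Base → N1 → N2 → N6 → N3 → N4 → N5 → Base: 4+12+8+5+16+14+5 = 64  ← best
The minimum is 64.
One optimal route: Base → N1 → N2 → N6 → N3 → N4 → N5 → Base (or its reverse).

Shortest round trip = 64.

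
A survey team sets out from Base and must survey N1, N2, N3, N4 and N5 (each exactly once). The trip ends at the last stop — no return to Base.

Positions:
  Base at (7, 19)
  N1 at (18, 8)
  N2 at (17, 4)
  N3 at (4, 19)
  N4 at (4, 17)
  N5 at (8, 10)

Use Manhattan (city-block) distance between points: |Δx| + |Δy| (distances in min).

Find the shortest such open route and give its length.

There are 5! = 120 possible orderings.
Base - N1 - N2 - N3 - N4 - N5: 22+5+28+2+11 = 68
Base - N1 - N2 - N3 - N5 - N4: 22+5+28+13+11 = 79
Base - N1 - N2 - N4 - N3 - N5: 22+5+26+2+13 = 68
Base - N1 - N2 - N4 - N5 - N3: 22+5+26+11+13 = 77
Base - N1 - N2 - N5 - N3 - N4: 22+5+15+13+2 = 57
Base - N1 - N2 - N5 - N4 - N3: 22+5+15+11+2 = 55
Base - N1 - N3 - N2 - N4 - N5: 22+25+28+26+11 = 112
Base - N1 - N3 - N2 - N5 - N4: 22+25+28+15+11 = 101
Base - N1 - N3 - N4 - N2 - N5: 22+25+2+26+15 = 90
Base - N1 - N3 - N4 - N5 - N2: 22+25+2+11+15 = 75
Base - N1 - N3 - N5 - N2 - N4: 22+25+13+15+26 = 101
Base - N1 - N3 - N5 - N4 - N2: 22+25+13+11+26 = 97
Base - N1 - N4 - N2 - N3 - N5: 22+23+26+28+13 = 112
Base - N1 - N4 - N2 - N5 - N3: 22+23+26+15+13 = 99
… (106 more)
Base - N3 - N4 - N5 - N1 - N2: 3+2+11+12+5 = 33  ← best
The minimum is 33.
One shortest path: Base → N3 → N4 → N5 → N1 → N2.

33 min — the minimum one-way total.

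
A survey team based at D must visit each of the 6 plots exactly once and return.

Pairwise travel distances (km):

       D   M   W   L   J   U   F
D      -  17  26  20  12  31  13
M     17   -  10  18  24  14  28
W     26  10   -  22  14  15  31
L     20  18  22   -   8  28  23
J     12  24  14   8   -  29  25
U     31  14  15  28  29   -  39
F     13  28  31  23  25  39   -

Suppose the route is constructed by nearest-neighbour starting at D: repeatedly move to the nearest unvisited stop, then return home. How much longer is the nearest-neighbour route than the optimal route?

D: J=12, F=13, M=17, L=20, W=26, U=31 ⇒ J
J: L=8, W=14, M=24, F=25, U=29 ⇒ L
L: M=18, W=22, F=23, U=28 ⇒ M
M: W=10, U=14, F=28 ⇒ W
W: U=15, F=31 ⇒ U
U: F=39 ⇒ F
NN route D → J → L → M → W → U → F → D costs 115.
Optimal: D → M → U → W → J → L → F → D costs 104 (by enumerating all 360 distinct tours).
Excess = 115 − 104 = 11.

11 km longer than the optimal tour.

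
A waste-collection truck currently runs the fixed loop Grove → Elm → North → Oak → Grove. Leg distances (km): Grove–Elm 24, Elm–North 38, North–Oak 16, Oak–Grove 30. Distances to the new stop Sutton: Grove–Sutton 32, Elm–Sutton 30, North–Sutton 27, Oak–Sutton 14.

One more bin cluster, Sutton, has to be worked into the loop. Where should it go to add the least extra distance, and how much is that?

Insertion cost between consecutive stops i–j is d(i,Sutton) + d(Sutton,j) − d(i,j):
  between Grove and Elm: 32 + 30 − 24 = 38
  between Elm and North: 30 + 27 − 38 = 19
  between North and Oak: 27 + 14 − 16 = 25
  between Oak and Grove: 14 + 32 − 30 = 16
Cheapest insertion is between Oak and Grove, adding 16.
New total = 108 + 16 = 124.

+16 km — insert Sutton between Oak and Grove.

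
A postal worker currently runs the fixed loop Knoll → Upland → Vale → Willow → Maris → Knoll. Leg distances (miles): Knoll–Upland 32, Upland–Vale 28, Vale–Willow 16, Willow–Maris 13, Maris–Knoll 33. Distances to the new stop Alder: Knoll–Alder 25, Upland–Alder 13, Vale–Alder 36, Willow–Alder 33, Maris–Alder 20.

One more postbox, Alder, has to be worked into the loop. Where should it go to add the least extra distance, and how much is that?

+6 miles — insert Alder between Knoll and Upland.

Insertion cost between consecutive stops i–j is d(i,Alder) + d(Alder,j) − d(i,j):
  between Knoll and Upland: 25 + 13 − 32 = 6
  between Upland and Vale: 13 + 36 − 28 = 21
  between Vale and Willow: 36 + 33 − 16 = 53
  between Willow and Maris: 33 + 20 − 13 = 40
  between Maris and Knoll: 20 + 25 − 33 = 12
Cheapest insertion is between Knoll and Upland, adding 6.
New total = 122 + 6 = 128.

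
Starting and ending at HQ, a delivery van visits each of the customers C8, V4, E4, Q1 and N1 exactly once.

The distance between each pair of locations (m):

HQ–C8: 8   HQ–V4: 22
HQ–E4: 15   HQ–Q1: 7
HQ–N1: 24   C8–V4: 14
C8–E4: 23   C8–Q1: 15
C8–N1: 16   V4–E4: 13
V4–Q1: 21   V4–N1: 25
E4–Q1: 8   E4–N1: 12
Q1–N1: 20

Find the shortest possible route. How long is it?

There are 60 distinct closed tours to check (reversals are equivalent).
HQ - C8 - V4 - E4 - Q1 - N1 - HQ: 8+14+13+8+20+24 = 87
HQ - C8 - V4 - E4 - N1 - Q1 - HQ: 8+14+13+12+20+7 = 74
HQ - C8 - V4 - Q1 - E4 - N1 - HQ: 8+14+21+8+12+24 = 87
HQ - C8 - V4 - Q1 - N1 - E4 - HQ: 8+14+21+20+12+15 = 90
HQ - C8 - V4 - N1 - E4 - Q1 - HQ: 8+14+25+12+8+7 = 74
HQ - C8 - V4 - N1 - Q1 - E4 - HQ: 8+14+25+20+8+15 = 90
HQ - C8 - E4 - V4 - Q1 - N1 - HQ: 8+23+13+21+20+24 = 109
HQ - C8 - E4 - V4 - N1 - Q1 - HQ: 8+23+13+25+20+7 = 96
HQ - C8 - E4 - Q1 - V4 - N1 - HQ: 8+23+8+21+25+24 = 109
HQ - C8 - E4 - Q1 - N1 - V4 - HQ: 8+23+8+20+25+22 = 106
HQ - C8 - E4 - N1 - V4 - Q1 - HQ: 8+23+12+25+21+7 = 96
HQ - C8 - E4 - N1 - Q1 - V4 - HQ: 8+23+12+20+21+22 = 106
HQ - C8 - Q1 - V4 - E4 - N1 - HQ: 8+15+21+13+12+24 = 93
HQ - C8 - Q1 - V4 - N1 - E4 - HQ: 8+15+21+25+12+15 = 96
… (46 more)
The minimum is 74.
One optimal route: HQ → C8 → V4 → E4 → N1 → Q1 → HQ (or its reverse).

74 m — the shortest possible round trip.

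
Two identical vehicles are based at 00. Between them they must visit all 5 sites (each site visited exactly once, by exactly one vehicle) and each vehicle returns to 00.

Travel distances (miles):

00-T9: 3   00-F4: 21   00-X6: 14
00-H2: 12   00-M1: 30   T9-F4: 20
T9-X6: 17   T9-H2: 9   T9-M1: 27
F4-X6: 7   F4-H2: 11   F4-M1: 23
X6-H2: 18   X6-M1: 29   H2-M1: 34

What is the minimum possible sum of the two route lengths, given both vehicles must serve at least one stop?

95 miles — the smallest possible combined total.

Try each way of splitting the stops between the two vehicles (each non-empty) and, for each split, find the best tour for each vehicle:
  {T9} + {F4, X6, H2, M1}: 6 + 89 = 95
  {F4} + {T9, X6, H2, M1}: 42 + 89 = 131
  {T9, F4} + {X6, H2, M1}: 44 + 89 = 133
  {X6} + {T9, F4, H2, M1}: 28 + 76 = 104
  {T9, X6} + {F4, H2, M1}: 34 + 76 = 110
  {F4, X6} + {T9, H2, M1}: 42 + 76 = 118
  … (15 splits in total)
Best: vehicle 1 00 → T9 → 00 = 6; vehicle 2 00 → X6 → M1 → F4 → H2 → 00 = 89; combined 95.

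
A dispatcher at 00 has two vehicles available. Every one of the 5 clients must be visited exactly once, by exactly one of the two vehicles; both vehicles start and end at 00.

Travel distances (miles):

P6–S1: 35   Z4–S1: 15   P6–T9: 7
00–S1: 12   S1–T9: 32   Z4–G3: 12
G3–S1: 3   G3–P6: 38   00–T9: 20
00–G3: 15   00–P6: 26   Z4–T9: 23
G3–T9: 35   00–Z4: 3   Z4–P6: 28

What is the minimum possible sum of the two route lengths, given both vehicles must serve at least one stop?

Minimum combined distance: 83 miles.

Check every non-empty split of the stops between the two vehicles; for each half take its own optimal tour:
  {Z4} + {G3, P6, S1, T9}: 6 + 80 = 86
  {G3} + {Z4, P6, S1, T9}: 30 + 80 = 110
  {Z4, G3} + {P6, S1, T9}: 30 + 74 = 104
  {P6} + {Z4, G3, S1, T9}: 52 + 70 = 122
  {Z4, P6} + {G3, S1, T9}: 57 + 70 = 127
  {G3, P6} + {Z4, S1, T9}: 79 + 70 = 149
  … (15 splits in total)
  {Z4, G3, S1} + {P6, T9}: 30 + 53 = 83  ← best
Best: vehicle 1 00 → Z4 → G3 → S1 → 00 = 30; vehicle 2 00 → P6 → T9 → 00 = 53; combined 83.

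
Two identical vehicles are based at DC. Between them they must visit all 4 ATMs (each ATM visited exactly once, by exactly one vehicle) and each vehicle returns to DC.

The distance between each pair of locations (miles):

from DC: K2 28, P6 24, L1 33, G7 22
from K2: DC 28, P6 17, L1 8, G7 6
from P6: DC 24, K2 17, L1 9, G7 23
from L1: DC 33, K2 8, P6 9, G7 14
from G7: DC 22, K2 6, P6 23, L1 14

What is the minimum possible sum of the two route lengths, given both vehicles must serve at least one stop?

113 miles — the smallest possible combined total.

There are 2^3 − 1 = 7 ways to divide the 4 stops into two non-empty groups. For each, the best each vehicle can do is its own shortest tour through its group:
  {K2} + {P6, L1, G7}: 56 + 69 = 125
  {P6} + {K2, L1, G7}: 48 + 69 = 117
  {K2, P6} + {L1, G7}: 69 + 69 = 138
  {L1} + {K2, P6, G7}: 66 + 69 = 135
  {K2, L1} + {P6, G7}: 69 + 69 = 138
  {P6, L1} + {K2, G7}: 66 + 56 = 122
  … (7 splits in total)
  {K2, P6, L1} + {G7}: 69 + 44 = 113  ← best
Best: vehicle 1 DC → K2 → L1 → P6 → DC = 69; vehicle 2 DC → G7 → DC = 44; combined 113.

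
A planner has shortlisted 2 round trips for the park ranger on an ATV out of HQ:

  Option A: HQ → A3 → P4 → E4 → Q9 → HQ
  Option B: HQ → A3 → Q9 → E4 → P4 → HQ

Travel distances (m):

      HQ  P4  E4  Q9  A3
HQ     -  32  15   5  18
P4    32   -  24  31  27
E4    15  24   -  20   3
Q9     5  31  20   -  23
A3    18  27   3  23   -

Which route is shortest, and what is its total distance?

94 m — Option A is the shortest.

Option A: 18 + 27 + 24 + 20 + 5 = 94
Option B: 18 + 23 + 20 + 24 + 32 = 117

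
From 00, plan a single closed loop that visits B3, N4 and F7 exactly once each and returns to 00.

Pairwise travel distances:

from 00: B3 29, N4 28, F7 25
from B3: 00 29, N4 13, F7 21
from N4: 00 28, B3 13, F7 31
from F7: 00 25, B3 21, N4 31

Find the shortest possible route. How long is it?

Minimum total distance: 87.

There are 3 distinct closed tours to check (reversals are equivalent).
00→B3→N4→F7→00: 29+13+31+25 = 98
00→B3→F7→N4→00: 29+21+31+28 = 109
00→N4→B3→F7→00: 28+13+21+25 = 87
The minimum is 87.
One optimal route: 00 → N4 → B3 → F7 → 00 (or its reverse).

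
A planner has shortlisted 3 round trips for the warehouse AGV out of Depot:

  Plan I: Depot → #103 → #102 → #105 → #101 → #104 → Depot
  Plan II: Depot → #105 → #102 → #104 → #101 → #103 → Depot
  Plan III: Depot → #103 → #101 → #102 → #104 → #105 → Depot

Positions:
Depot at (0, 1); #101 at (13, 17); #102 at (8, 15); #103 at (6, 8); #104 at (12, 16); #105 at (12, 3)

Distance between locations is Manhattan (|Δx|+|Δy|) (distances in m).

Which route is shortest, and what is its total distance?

Plan I: 13 + 9 + 16 + 15 + 2 + 27 = 82
Plan II: 14 + 16 + 5 + 2 + 16 + 13 = 66
Plan III: 13 + 16 + 7 + 5 + 13 + 14 = 68

66 m — Plan II is the shortest.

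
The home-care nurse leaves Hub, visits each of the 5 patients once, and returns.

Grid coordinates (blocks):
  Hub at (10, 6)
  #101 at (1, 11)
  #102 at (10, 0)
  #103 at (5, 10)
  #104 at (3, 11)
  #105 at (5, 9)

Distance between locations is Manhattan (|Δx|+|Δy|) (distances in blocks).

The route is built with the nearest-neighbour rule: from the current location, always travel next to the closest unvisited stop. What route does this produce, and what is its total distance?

40 blocks along Hub → #102 → #105 → #103 → #104 → #101 → Hub.

Hub → [#102:6 / #105:8 / #103:9 / #104:12 / #101:14] → #102 (6)
#102 → [#105:14 / #103:15 / #104:18 / #101:20] → #105 (14)
#105 → [#103:1 / #104:4 / #101:6] → #103 (1)
#103 → [#104:3 / #101:5] → #104 (3)
#104 → [#101:2] → #101 (2)
Return #101→Hub: 14.
Total = 6 + 14 + 1 + 3 + 2 + 14 = 40.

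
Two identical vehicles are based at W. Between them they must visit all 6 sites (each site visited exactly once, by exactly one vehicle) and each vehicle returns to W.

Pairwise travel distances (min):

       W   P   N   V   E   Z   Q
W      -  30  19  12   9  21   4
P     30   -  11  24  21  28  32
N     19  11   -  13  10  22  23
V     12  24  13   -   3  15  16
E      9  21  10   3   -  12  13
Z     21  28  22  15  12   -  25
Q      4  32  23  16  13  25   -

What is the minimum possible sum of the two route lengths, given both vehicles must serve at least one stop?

Try each way of splitting the stops between the two vehicles (each non-empty) and, for each split, find the best tour for each vehicle:
  {P} + {N, V, E, Z, Q}: 60 + 76 = 136
  {N} + {P, V, E, Z, Q}: 38 + 91 = 129
  {P, N} + {V, E, Z, Q}: 60 + 56 = 116
  {V} + {P, N, E, Z, Q}: 24 + 87 = 111
  {P, V} + {N, E, Z, Q}: 66 + 70 = 136
  {N, V} + {P, E, Z, Q}: 44 + 85 = 129
  … (31 splits in total)
  {P, N, V, E, Z} + {Q}: 85 + 8 = 93  ← best
Best: vehicle 1 W → N → P → Z → V → E → W = 85; vehicle 2 W → Q → W = 8; combined 93.

Minimum combined distance: 93 min.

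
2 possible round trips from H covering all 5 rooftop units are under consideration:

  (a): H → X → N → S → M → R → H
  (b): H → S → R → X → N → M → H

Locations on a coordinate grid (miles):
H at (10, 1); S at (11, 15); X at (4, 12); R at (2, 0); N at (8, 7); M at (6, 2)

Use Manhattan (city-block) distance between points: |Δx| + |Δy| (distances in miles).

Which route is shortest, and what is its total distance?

70 miles — (a) is the shortest.

(a): 17 + 9 + 11 + 18 + 6 + 9 = 70
(b): 15 + 24 + 14 + 9 + 7 + 5 = 74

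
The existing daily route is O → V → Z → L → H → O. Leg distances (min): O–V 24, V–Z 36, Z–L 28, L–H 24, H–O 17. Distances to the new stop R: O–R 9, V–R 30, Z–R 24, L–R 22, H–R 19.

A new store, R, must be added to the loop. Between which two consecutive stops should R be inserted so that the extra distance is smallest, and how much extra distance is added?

Insertion cost between consecutive stops i–j is d(i,R) + d(R,j) − d(i,j):
  between O and V: 9 + 30 − 24 = 15
  between V and Z: 30 + 24 − 36 = 18
  between Z and L: 24 + 22 − 28 = 18
  between L and H: 22 + 19 − 24 = 17
  between H and O: 19 + 9 − 17 = 11
Cheapest insertion is between H and O, adding 11.
New total = 129 + 11 = 140.

+11 min — insert R between H and O.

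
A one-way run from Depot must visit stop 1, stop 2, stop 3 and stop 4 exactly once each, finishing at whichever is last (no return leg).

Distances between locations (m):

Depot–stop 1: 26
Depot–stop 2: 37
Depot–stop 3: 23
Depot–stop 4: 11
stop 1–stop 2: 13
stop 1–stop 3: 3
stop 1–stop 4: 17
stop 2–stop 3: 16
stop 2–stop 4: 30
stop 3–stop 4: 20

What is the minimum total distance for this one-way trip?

There are 4! = 24 possible orderings.
Depot - stop 1 - stop 2 - stop 3 - stop 4: 26+13+16+20 = 75
Depot - stop 1 - stop 2 - stop 4 - stop 3: 26+13+30+20 = 89
Depot - stop 1 - stop 3 - stop 2 - stop 4: 26+3+16+30 = 75
Depot - stop 1 - stop 3 - stop 4 - stop 2: 26+3+20+30 = 79
Depot - stop 1 - stop 4 - stop 2 - stop 3: 26+17+30+16 = 89
Depot - stop 1 - stop 4 - stop 3 - stop 2: 26+17+20+16 = 79
Depot - stop 2 - stop 1 - stop 3 - stop 4: 37+13+3+20 = 73
Depot - stop 2 - stop 1 - stop 4 - stop 3: 37+13+17+20 = 87
Depot - stop 2 - stop 3 - stop 1 - stop 4: 37+16+3+17 = 73
Depot - stop 2 - stop 3 - stop 4 - stop 1: 37+16+20+17 = 90
Depot - stop 2 - stop 4 - stop 1 - stop 3: 37+30+17+3 = 87
Depot - stop 2 - stop 4 - stop 3 - stop 1: 37+30+20+3 = 90
Depot - stop 3 - stop 1 - stop 2 - stop 4: 23+3+13+30 = 69
Depot - stop 3 - stop 1 - stop 4 - stop 2: 23+3+17+30 = 73
… (10 more)
Depot - stop 4 - stop 1 - stop 3 - stop 2: 11+17+3+16 = 47  ← best
The minimum is 47.
One shortest path: Depot → stop 4 → stop 1 → stop 3 → stop 2.

Shortest open route: 47 m.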